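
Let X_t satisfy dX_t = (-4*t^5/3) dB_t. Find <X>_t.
<X>_t = 16*t^11/99

For an Itô process dX_t = a(t) dt + b(t) dB_t, the quadratic variation is <X>_t = int_0^t b(s)^2 ds (the drift term does not contribute). Here b(s) = -4*s^5/3, so
  b(s)^2 = 16*s^10/9.
Integrating from 0 to t:
  <X>_t = int_0^t (16*s^10/9) ds = 16*t^11/99.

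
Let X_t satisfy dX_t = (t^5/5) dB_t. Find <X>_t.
<X>_t = t^11/275

For an Itô process dX_t = a(t) dt + b(t) dB_t, the quadratic variation is <X>_t = int_0^t b(s)^2 ds (the drift term does not contribute). Here b(s) = s^5/5, so
  b(s)^2 = s^10/25.
Integrating from 0 to t:
  <X>_t = int_0^t (s^10/25) ds = t^11/275.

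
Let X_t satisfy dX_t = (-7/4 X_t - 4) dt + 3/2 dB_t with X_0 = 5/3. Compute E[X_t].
E[X_t] = -16/7 + 83*exp(-7*t/4)/21

Taking expectations and using E[dB_t] = 0, the mean m(t) = E[X_t] satisfies the ODE m'(t) = a m(t) + b with m(0) = x_0. With a = -7/4, b = -4, x_0 = 5/3, the solution is
  m(t) = x_0 * exp(a t) + (b/a) * (exp(a t) - 1)
       = (5/3) * exp((-7/4) t) + ((-4)/(-7/4)) * (exp((-7/4) t) - 1)
       = -16/7 + 83*exp(-7*t/4)/21.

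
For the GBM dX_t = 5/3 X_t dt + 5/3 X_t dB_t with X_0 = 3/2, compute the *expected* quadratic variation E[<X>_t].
E[<X>_t] = 45*exp(55*t/9)/44 - 45/44

<X>_t = int_0^t ((5/3) * X_s)^2 ds. Taking expectation inside the integral: E[<X>_t] = (5/3)^2 * int_0^t E[X_s^2] ds. For GBM, E[X_s^2] = x_0^2 * exp((2 mu + sigma^2) s). Integrating:
  E[<X>_t] = (5/3)^2 * (3/2)^2 * (exp((2*(5/3) + (5/3)^2) t) - 1) / (2*(5/3) + (5/3)^2)
           = (5/3)^2 * (3/2)^2 * (exp((55/9) t) - 1) / (55/9) = 45*exp(55*t/9)/44 - 45/44.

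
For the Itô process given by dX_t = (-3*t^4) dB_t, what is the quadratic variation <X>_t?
<X>_t = t^9

For an Itô process dX_t = a(t) dt + b(t) dB_t, the quadratic variation is <X>_t = int_0^t b(s)^2 ds (the drift term does not contribute). Here b(s) = -3*s^4, so
  b(s)^2 = 9*s^8.
Integrating from 0 to t:
  <X>_t = int_0^t (9*s^8) ds = t^9.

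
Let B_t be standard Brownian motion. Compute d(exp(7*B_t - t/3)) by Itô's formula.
d(exp(7*B_t - t/3)) = (145*exp(7*B_t - t/3)/6) dt + (7*exp(7*B_t - t/3)) dB_t

Itô's formula for f(t, x): d f(t, B_t) = (f_t + (1/2) f_xx) dt + f_x dB_t. Compute partials of f(t, x) = exp(-t/3 + 7*x):
  f_t(t,x)  = -exp(-t/3 + 7*x)/3
  f_x(t,x)  = 7*exp(-t/3 + 7*x)
  f_xx(t,x) = 49*exp(-t/3 + 7*x)
Assemble drift = f_t + (1/2) f_xx = 145*exp(-t/3 + 7*x)/6 and diffusion = f_x = 7*exp(-t/3 + 7*x). Substituting x = B_t:
  d(exp(7*B_t - t/3)) = (145*exp(7*B_t - t/3)/6) dt + (7*exp(7*B_t - t/3)) dB_t.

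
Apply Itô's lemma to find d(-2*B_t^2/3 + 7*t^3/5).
d(-2*B_t^2/3 + 7*t^3/5) = (21*t^2/5 - 2/3) dt + (-4*B_t/3) dB_t

Itô's formula for f(t, x): d f(t, B_t) = (f_t + (1/2) f_xx) dt + f_x dB_t. Compute partials of f(t, x) = 7*t^3/5 - 2*x^2/3:
  f_t(t,x)  = 21*t^2/5
  f_x(t,x)  = -4*x/3
  f_xx(t,x) = -4/3
Assemble drift = f_t + (1/2) f_xx = 21*t^2/5 - 2/3 and diffusion = f_x = -4*x/3. Substituting x = B_t:
  d(-2*B_t^2/3 + 7*t^3/5) = (21*t^2/5 - 2/3) dt + (-4*B_t/3) dB_t.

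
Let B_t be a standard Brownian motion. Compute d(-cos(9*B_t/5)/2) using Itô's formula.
d(-cos(9*B_t/5)/2) = (81*cos(9*B_t/5)/100) dt + (9*sin(9*B_t/5)/10) dB_t

Itô's formula for f(B_t) gives d f(B_t) = f'(B_t) dB_t + (1/2) f''(B_t) dt. Compute derivatives of f(x) = -cos(9*x/5)/2:
  f'(x)  = 9*sin(9*x/5)/10
  f''(x) = 81*cos(9*x/5)/50
Substitute x = B_t and multiply the f'' term by 1/2:
  drift     = (1/2) * (81*cos(9*x/5)/50) evaluated at B_t = 81*cos(9*B_t/5)/100
  diffusion = (9*sin(9*x/5)/10) evaluated at B_t = 9*sin(9*B_t/5)/10
Therefore d(-cos(9*B_t/5)/2) = (81*cos(9*B_t/5)/100) dt + (9*sin(9*B_t/5)/10) dB_t.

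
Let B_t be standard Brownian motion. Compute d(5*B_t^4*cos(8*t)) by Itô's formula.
d(5*B_t^4*cos(8*t)) = (B_t^2*(-40*B_t^2*sin(8*t) + 30*cos(8*t))) dt + (20*B_t^3*cos(8*t)) dB_t

Itô's formula for f(t, x): d f(t, B_t) = (f_t + (1/2) f_xx) dt + f_x dB_t. Compute partials of f(t, x) = 5*x^4*cos(8*t):
  f_t(t,x)  = -40*x^4*sin(8*t)
  f_x(t,x)  = 20*x^3*cos(8*t)
  f_xx(t,x) = 60*x^2*cos(8*t)
Assemble drift = f_t + (1/2) f_xx = x^2*(-40*x^2*sin(8*t) + 30*cos(8*t)) and diffusion = f_x = 20*x^3*cos(8*t). Substituting x = B_t:
  d(5*B_t^4*cos(8*t)) = (B_t^2*(-40*B_t^2*sin(8*t) + 30*cos(8*t))) dt + (20*B_t^3*cos(8*t)) dB_t.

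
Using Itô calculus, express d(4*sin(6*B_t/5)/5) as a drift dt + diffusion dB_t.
d(4*sin(6*B_t/5)/5) = (-72*sin(6*B_t/5)/125) dt + (24*cos(6*B_t/5)/25) dB_t

Itô's formula for f(B_t) gives d f(B_t) = f'(B_t) dB_t + (1/2) f''(B_t) dt. Compute derivatives of f(x) = 4*sin(6*x/5)/5:
  f'(x)  = 24*cos(6*x/5)/25
  f''(x) = -144*sin(6*x/5)/125
Substitute x = B_t and multiply the f'' term by 1/2:
  drift     = (1/2) * (-144*sin(6*x/5)/125) evaluated at B_t = -72*sin(6*B_t/5)/125
  diffusion = (24*cos(6*x/5)/25) evaluated at B_t = 24*cos(6*B_t/5)/25
Therefore d(4*sin(6*B_t/5)/5) = (-72*sin(6*B_t/5)/125) dt + (24*cos(6*B_t/5)/25) dB_t.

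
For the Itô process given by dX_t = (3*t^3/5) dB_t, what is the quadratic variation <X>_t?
<X>_t = 9*t^7/175

For an Itô process dX_t = a(t) dt + b(t) dB_t, the quadratic variation is <X>_t = int_0^t b(s)^2 ds (the drift term does not contribute). Here b(s) = 3*s^3/5, so
  b(s)^2 = 9*s^6/25.
Integrating from 0 to t:
  <X>_t = int_0^t (9*s^6/25) ds = 9*t^7/175.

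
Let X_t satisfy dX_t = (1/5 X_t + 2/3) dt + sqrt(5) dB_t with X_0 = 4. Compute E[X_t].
E[X_t] = 22*exp(t/5)/3 - 10/3

Taking expectations and using E[dB_t] = 0, the mean m(t) = E[X_t] satisfies the ODE m'(t) = a m(t) + b with m(0) = x_0. With a = 1/5, b = 2/3, x_0 = 4, the solution is
  m(t) = x_0 * exp(a t) + (b/a) * (exp(a t) - 1)
       = 4 * exp((1/5) t) + ((2/3)/(1/5)) * (exp((1/5) t) - 1)
       = 22*exp(t/5)/3 - 10/3.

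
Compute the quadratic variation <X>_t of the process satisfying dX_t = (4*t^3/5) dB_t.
<X>_t = 16*t^7/175

For an Itô process dX_t = a(t) dt + b(t) dB_t, the quadratic variation is <X>_t = int_0^t b(s)^2 ds (the drift term does not contribute). Here b(s) = 4*s^3/5, so
  b(s)^2 = 16*s^6/25.
Integrating from 0 to t:
  <X>_t = int_0^t (16*s^6/25) ds = 16*t^7/175.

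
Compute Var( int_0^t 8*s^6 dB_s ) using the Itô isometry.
Var = 64*t^13/13

The Itô integral of a deterministic integrand f(s) has mean 0 because each increment f(s) * (B_{s+ds} - B_s) has mean 0. By the Itô isometry:
  Var( int_0^t f(s) dB_s ) = E[ (int_0^t f(s) dB_s)^2 ] = int_0^t f(s)^2 ds.
Here f(s) = 8*s^6, so f(s)^2 = 64*s^12. Integrate:
  int_0^t (64*s^12) ds = 64*t^13/13.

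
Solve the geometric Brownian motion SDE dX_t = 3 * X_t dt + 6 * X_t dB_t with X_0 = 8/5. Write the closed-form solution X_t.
X_t = 8/5 * exp((-15) * t + (6) * B_t)

For GBM dX = mu X dt + sigma X dB with X_0 = x_0, apply Itô to Y = log X: dY = (mu - sigma^2/2) dt + sigma dB, so Y_t = log(x_0) + (mu - sigma^2/2) t + sigma B_t and hence X_t = x_0 * exp((mu - sigma^2/2) t + sigma B_t).
With mu = 3, sigma = 6, x_0 = 8/5, this gives:
  X_t = 8/5 * exp((-15) * t + (6) * B_t).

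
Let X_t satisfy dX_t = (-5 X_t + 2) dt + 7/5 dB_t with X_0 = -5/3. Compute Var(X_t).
Var(X_t) = 49/250 - 49*exp(-10*t)/250

The variance V(t) = Var(X_t) satisfies V'(t) = 2 a V(t) + c^2 with V(0) = 0 (drift coefficient is linear in X, diffusion is constant). With a = -5, c = 7/5, the solution is
  V(t) = (c^2 / (2 a)) * (exp(2 a t) - 1)
       = ((7/5)^2 / (2*(-5))) * (exp((-10) t) - 1)
       = 49/250 - 49*exp(-10*t)/250.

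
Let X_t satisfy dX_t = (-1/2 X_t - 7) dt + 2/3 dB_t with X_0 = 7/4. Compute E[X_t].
E[X_t] = -14 + 63*exp(-t/2)/4

Taking expectations and using E[dB_t] = 0, the mean m(t) = E[X_t] satisfies the ODE m'(t) = a m(t) + b with m(0) = x_0. With a = -1/2, b = -7, x_0 = 7/4, the solution is
  m(t) = x_0 * exp(a t) + (b/a) * (exp(a t) - 1)
       = (7/4) * exp((-1/2) t) + ((-7)/(-1/2)) * (exp((-1/2) t) - 1)
       = -14 + 63*exp(-t/2)/4.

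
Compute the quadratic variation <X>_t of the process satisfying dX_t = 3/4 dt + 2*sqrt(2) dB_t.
<X>_t = 8*t

For an Itô process dX_t = a(t) dt + b(t) dB_t, the quadratic variation is <X>_t = int_0^t b(s)^2 ds (the drift term does not contribute). Here b(s) = 2*sqrt(2), so
  b(s)^2 = 8.
Integrating from 0 to t:
  <X>_t = int_0^t (8) ds = 8*t.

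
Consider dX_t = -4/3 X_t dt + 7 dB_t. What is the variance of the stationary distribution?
lim Var(X_t) = 147/8

The OU SDE dX = -theta X dt + sigma dB admits the integrating factor exp(theta t): d(exp(theta t) X_t) = sigma exp(theta t) dB_t. Integrating from 0 to t gives X_t = x_0 * exp(-theta t) + sigma * int_0^t exp(-theta (t-s)) dB_s for any initial x_0. The Itô integral has variance (by the Itô isometry) sigma^2 * int_0^t exp(-2 theta (t - s)) ds = sigma^2 * (1 - exp(-2 theta t)) / (2 theta), independent of x_0.
With theta = 4/3, sigma = 7:
  Var(X_t) = (7)^2 * (1 - exp(-2*4/3 t)) / (2 * 4/3) = 147/8 - 147*exp(-8*t/3)/8.
As t -> infinity, exp(-2*4/3 t) -> 0, so the stationary variance is sigma^2 / (2 theta) = 147/8.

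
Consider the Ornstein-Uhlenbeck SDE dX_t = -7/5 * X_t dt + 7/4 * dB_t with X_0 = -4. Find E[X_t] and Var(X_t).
E[X_t] = -4*exp(-7*t/5); Var(X_t) = 35/32 - 35*exp(-14*t/5)/32

The OU SDE dX = -theta X dt + sigma dB admits the integrating factor exp(theta t): d(exp(theta t) X_t) = sigma exp(theta t) dB_t. Integrating from 0 to t:
  X_t = x_0 * exp(-theta t) + sigma * int_0^t exp(-theta (t-s)) dB_s.
The Itô integral has mean 0 and (by the Itô isometry) variance sigma^2 * int_0^t exp(-2 theta (t - s)) ds = sigma^2 * (1 - exp(-2 theta t)) / (2 theta).
With theta = 7/5, sigma = 7/4, x_0 = -4:
  E[X_t] = -4 * exp(-7/5 t) = -4*exp(-7*t/5)
  Var(X_t) = (7/4)^2 * (1 - exp(-2*7/5 t)) / (2 * 7/5) = 35/32 - 35*exp(-14*t/5)/32.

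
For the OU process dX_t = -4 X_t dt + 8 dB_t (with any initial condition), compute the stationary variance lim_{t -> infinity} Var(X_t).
lim Var(X_t) = 8

The OU SDE dX = -theta X dt + sigma dB admits the integrating factor exp(theta t): d(exp(theta t) X_t) = sigma exp(theta t) dB_t. Integrating from 0 to t gives X_t = x_0 * exp(-theta t) + sigma * int_0^t exp(-theta (t-s)) dB_s for any initial x_0. The Itô integral has variance (by the Itô isometry) sigma^2 * int_0^t exp(-2 theta (t - s)) ds = sigma^2 * (1 - exp(-2 theta t)) / (2 theta), independent of x_0.
With theta = 4, sigma = 8:
  Var(X_t) = (8)^2 * (1 - exp(-2*4 t)) / (2 * 4) = 8 - 8*exp(-8*t).
As t -> infinity, exp(-2*4 t) -> 0, so the stationary variance is sigma^2 / (2 theta) = 8.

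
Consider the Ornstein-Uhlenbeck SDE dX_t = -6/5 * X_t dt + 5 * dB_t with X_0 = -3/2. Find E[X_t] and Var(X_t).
E[X_t] = -3*exp(-6*t/5)/2; Var(X_t) = 125/12 - 125*exp(-12*t/5)/12

The OU SDE dX = -theta X dt + sigma dB admits the integrating factor exp(theta t): d(exp(theta t) X_t) = sigma exp(theta t) dB_t. Integrating from 0 to t:
  X_t = x_0 * exp(-theta t) + sigma * int_0^t exp(-theta (t-s)) dB_s.
The Itô integral has mean 0 and (by the Itô isometry) variance sigma^2 * int_0^t exp(-2 theta (t - s)) ds = sigma^2 * (1 - exp(-2 theta t)) / (2 theta).
With theta = 6/5, sigma = 5, x_0 = -3/2:
  E[X_t] = -3/2 * exp(-6/5 t) = -3*exp(-6*t/5)/2
  Var(X_t) = (5)^2 * (1 - exp(-2*6/5 t)) / (2 * 6/5) = 125/12 - 125*exp(-12*t/5)/12.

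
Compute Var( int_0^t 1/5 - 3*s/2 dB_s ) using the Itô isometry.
Var = t*(75*t^2 - 30*t + 4)/100

The Itô integral of a deterministic integrand f(s) has mean 0 because each increment f(s) * (B_{s+ds} - B_s) has mean 0. By the Itô isometry:
  Var( int_0^t f(s) dB_s ) = E[ (int_0^t f(s) dB_s)^2 ] = int_0^t f(s)^2 ds.
Here f(s) = 1/5 - 3*s/2, so f(s)^2 = (15*s - 2)^2/100. Integrate:
  int_0^t ((15*s - 2)^2/100) ds = t*(75*t^2 - 30*t + 4)/100.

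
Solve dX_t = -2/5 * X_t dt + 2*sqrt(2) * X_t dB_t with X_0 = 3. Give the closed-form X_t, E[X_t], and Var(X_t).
X_t = 3 * exp((-22/5) t + (2*sqrt(2)) B_t); E[X_t] = 3*exp(-2*t/5); Var(X_t) = (9*exp(8*t) - 9)*exp(-4*t/5)

For GBM dX = mu X dt + sigma X dB with X_0 = x_0, apply Itô to Y = log X: dY = (mu - sigma^2/2) dt + sigma dB, so Y_t = log(x_0) + (mu - sigma^2/2) t + sigma B_t and hence X_t = x_0 * exp((mu - sigma^2/2) t + sigma B_t).
With mu = -2/5, sigma = 2*sqrt(2), x_0 = 3, this gives:
  X_t = 3 * exp((-22/5) * t + (2*sqrt(2)) * B_t).
Since sigma*B_t ~ Normal(0, sigma^2 t), E[exp(sigma*B_t)] = exp(sigma^2 t / 2); so E[X_t] = x_0 * exp((mu - sigma^2/2) t) * exp(sigma^2 t / 2) = x_0 * exp(mu t) = 3*exp(-2*t/5).
Var(X_t) = E[X_t^2] - (E[X_t])^2 = x_0^2 * exp(2 mu t) * (exp(sigma^2 t) - 1) = (9*exp(8*t) - 9)*exp(-4*t/5).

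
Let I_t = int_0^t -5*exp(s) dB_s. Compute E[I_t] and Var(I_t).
E[I_t] = 0; Var(I_t) = 25*exp(2*t)/2 - 25/2

The Itô integral of a deterministic integrand f(s) has mean 0 because each increment f(s) * (B_{s+ds} - B_s) has mean 0. By the Itô isometry:
  Var( int_0^t f(s) dB_s ) = E[ (int_0^t f(s) dB_s)^2 ] = int_0^t f(s)^2 ds.
Here f(s) = -5*exp(s), so f(s)^2 = 25*exp(2*s). Integrate:
  int_0^t (25*exp(2*s)) ds = 25*exp(2*t)/2 - 25/2.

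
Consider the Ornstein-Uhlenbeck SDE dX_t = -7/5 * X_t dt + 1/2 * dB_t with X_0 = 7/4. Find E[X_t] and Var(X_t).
E[X_t] = 7*exp(-7*t/5)/4; Var(X_t) = 5/56 - 5*exp(-14*t/5)/56

The OU SDE dX = -theta X dt + sigma dB admits the integrating factor exp(theta t): d(exp(theta t) X_t) = sigma exp(theta t) dB_t. Integrating from 0 to t:
  X_t = x_0 * exp(-theta t) + sigma * int_0^t exp(-theta (t-s)) dB_s.
The Itô integral has mean 0 and (by the Itô isometry) variance sigma^2 * int_0^t exp(-2 theta (t - s)) ds = sigma^2 * (1 - exp(-2 theta t)) / (2 theta).
With theta = 7/5, sigma = 1/2, x_0 = 7/4:
  E[X_t] = 7/4 * exp(-7/5 t) = 7*exp(-7*t/5)/4
  Var(X_t) = (1/2)^2 * (1 - exp(-2*7/5 t)) / (2 * 7/5) = 5/56 - 5*exp(-14*t/5)/56.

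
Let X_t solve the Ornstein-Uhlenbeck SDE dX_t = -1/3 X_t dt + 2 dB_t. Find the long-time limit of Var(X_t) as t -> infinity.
lim Var(X_t) = 6

The OU SDE dX = -theta X dt + sigma dB admits the integrating factor exp(theta t): d(exp(theta t) X_t) = sigma exp(theta t) dB_t. Integrating from 0 to t gives X_t = x_0 * exp(-theta t) + sigma * int_0^t exp(-theta (t-s)) dB_s for any initial x_0. The Itô integral has variance (by the Itô isometry) sigma^2 * int_0^t exp(-2 theta (t - s)) ds = sigma^2 * (1 - exp(-2 theta t)) / (2 theta), independent of x_0.
With theta = 1/3, sigma = 2:
  Var(X_t) = (2)^2 * (1 - exp(-2*1/3 t)) / (2 * 1/3) = 6 - 6*exp(-2*t/3).
As t -> infinity, exp(-2*1/3 t) -> 0, so the stationary variance is sigma^2 / (2 theta) = 6.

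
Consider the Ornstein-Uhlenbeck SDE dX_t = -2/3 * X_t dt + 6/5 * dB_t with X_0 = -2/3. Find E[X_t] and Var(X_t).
E[X_t] = -2*exp(-2*t/3)/3; Var(X_t) = 27/25 - 27*exp(-4*t/3)/25

The OU SDE dX = -theta X dt + sigma dB admits the integrating factor exp(theta t): d(exp(theta t) X_t) = sigma exp(theta t) dB_t. Integrating from 0 to t:
  X_t = x_0 * exp(-theta t) + sigma * int_0^t exp(-theta (t-s)) dB_s.
The Itô integral has mean 0 and (by the Itô isometry) variance sigma^2 * int_0^t exp(-2 theta (t - s)) ds = sigma^2 * (1 - exp(-2 theta t)) / (2 theta).
With theta = 2/3, sigma = 6/5, x_0 = -2/3:
  E[X_t] = -2/3 * exp(-2/3 t) = -2*exp(-2*t/3)/3
  Var(X_t) = (6/5)^2 * (1 - exp(-2*2/3 t)) / (2 * 2/3) = 27/25 - 27*exp(-4*t/3)/25.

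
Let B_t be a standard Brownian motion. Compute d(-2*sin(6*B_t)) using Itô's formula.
d(-2*sin(6*B_t)) = (36*sin(6*B_t)) dt + (-12*cos(6*B_t)) dB_t

Itô's formula for f(B_t) gives d f(B_t) = f'(B_t) dB_t + (1/2) f''(B_t) dt. Compute derivatives of f(x) = -2*sin(6*x):
  f'(x)  = -12*cos(6*x)
  f''(x) = 72*sin(6*x)
Substitute x = B_t and multiply the f'' term by 1/2:
  drift     = (1/2) * (72*sin(6*x)) evaluated at B_t = 36*sin(6*B_t)
  diffusion = (-12*cos(6*x)) evaluated at B_t = -12*cos(6*B_t)
Therefore d(-2*sin(6*B_t)) = (36*sin(6*B_t)) dt + (-12*cos(6*B_t)) dB_t.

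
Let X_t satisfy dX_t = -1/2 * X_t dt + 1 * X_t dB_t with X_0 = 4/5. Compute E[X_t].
E[X_t] = 4*exp(-t/2)/5

For GBM dX = mu X dt + sigma X dB with X_0 = x_0, apply Itô to Y = log X: dY = (mu - sigma^2/2) dt + sigma dB, so Y_t = log(x_0) + (mu - sigma^2/2) t + sigma B_t and hence X_t = x_0 * exp((mu - sigma^2/2) t + sigma B_t).
With mu = -1/2, sigma = 1, x_0 = 4/5, this gives:
  X_t = 4/5 * exp((-1) * t + (1) * B_t).
Since sigma*B_t ~ Normal(0, sigma^2 t), E[exp(sigma*B_t)] = exp(sigma^2 t / 2); so E[X_t] = x_0 * exp((mu - sigma^2/2) t) * exp(sigma^2 t / 2) = x_0 * exp(mu t) = 4*exp(-t/2)/5.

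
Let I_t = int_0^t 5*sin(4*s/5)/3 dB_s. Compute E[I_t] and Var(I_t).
E[I_t] = 0; Var(I_t) = 25*t/18 - 125*sin(4*t/5)*cos(4*t/5)/72

The Itô integral of a deterministic integrand f(s) has mean 0 because each increment f(s) * (B_{s+ds} - B_s) has mean 0. By the Itô isometry:
  Var( int_0^t f(s) dB_s ) = E[ (int_0^t f(s) dB_s)^2 ] = int_0^t f(s)^2 ds.
Here f(s) = 5*sin(4*s/5)/3, so f(s)^2 = 25*sin(4*s/5)^2/9. Integrate:
  int_0^t (25*sin(4*s/5)^2/9) ds = 25*t/18 - 125*sin(4*t/5)*cos(4*t/5)/72.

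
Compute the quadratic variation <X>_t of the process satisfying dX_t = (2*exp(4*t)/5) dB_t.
<X>_t = exp(8*t)/50 - 1/50

For an Itô process dX_t = a(t) dt + b(t) dB_t, the quadratic variation is <X>_t = int_0^t b(s)^2 ds (the drift term does not contribute). Here b(s) = 2*exp(4*s)/5, so
  b(s)^2 = 4*exp(8*s)/25.
Integrating from 0 to t:
  <X>_t = int_0^t (4*exp(8*s)/25) ds = exp(8*t)/50 - 1/50.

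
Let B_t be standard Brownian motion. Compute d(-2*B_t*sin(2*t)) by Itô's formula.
d(-2*B_t*sin(2*t)) = (-4*B_t*cos(2*t)) dt + (-2*sin(2*t)) dB_t

Itô's formula for f(t, x): d f(t, B_t) = (f_t + (1/2) f_xx) dt + f_x dB_t. Compute partials of f(t, x) = -2*x*sin(2*t):
  f_t(t,x)  = -4*x*cos(2*t)
  f_x(t,x)  = -2*sin(2*t)
  f_xx(t,x) = 0
Assemble drift = f_t + (1/2) f_xx = -4*x*cos(2*t) and diffusion = f_x = -2*sin(2*t). Substituting x = B_t:
  d(-2*B_t*sin(2*t)) = (-4*B_t*cos(2*t)) dt + (-2*sin(2*t)) dB_t.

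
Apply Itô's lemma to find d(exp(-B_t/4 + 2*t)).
d(exp(-B_t/4 + 2*t)) = (65*exp(-B_t/4 + 2*t)/32) dt + (-exp(-B_t/4 + 2*t)/4) dB_t

Itô's formula for f(t, x): d f(t, B_t) = (f_t + (1/2) f_xx) dt + f_x dB_t. Compute partials of f(t, x) = exp(2*t - x/4):
  f_t(t,x)  = 2*exp(2*t - x/4)
  f_x(t,x)  = -exp(2*t - x/4)/4
  f_xx(t,x) = exp(2*t - x/4)/16
Assemble drift = f_t + (1/2) f_xx = 65*exp(2*t - x/4)/32 and diffusion = f_x = -exp(2*t - x/4)/4. Substituting x = B_t:
  d(exp(-B_t/4 + 2*t)) = (65*exp(-B_t/4 + 2*t)/32) dt + (-exp(-B_t/4 + 2*t)/4) dB_t.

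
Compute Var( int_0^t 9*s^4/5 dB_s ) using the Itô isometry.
Var = 9*t^9/25

The Itô integral of a deterministic integrand f(s) has mean 0 because each increment f(s) * (B_{s+ds} - B_s) has mean 0. By the Itô isometry:
  Var( int_0^t f(s) dB_s ) = E[ (int_0^t f(s) dB_s)^2 ] = int_0^t f(s)^2 ds.
Here f(s) = 9*s^4/5, so f(s)^2 = 81*s^8/25. Integrate:
  int_0^t (81*s^8/25) ds = 9*t^9/25.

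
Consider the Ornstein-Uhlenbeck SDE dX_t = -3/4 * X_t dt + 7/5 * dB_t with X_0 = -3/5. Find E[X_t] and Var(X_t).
E[X_t] = -3*exp(-3*t/4)/5; Var(X_t) = 98/75 - 98*exp(-3*t/2)/75

The OU SDE dX = -theta X dt + sigma dB admits the integrating factor exp(theta t): d(exp(theta t) X_t) = sigma exp(theta t) dB_t. Integrating from 0 to t:
  X_t = x_0 * exp(-theta t) + sigma * int_0^t exp(-theta (t-s)) dB_s.
The Itô integral has mean 0 and (by the Itô isometry) variance sigma^2 * int_0^t exp(-2 theta (t - s)) ds = sigma^2 * (1 - exp(-2 theta t)) / (2 theta).
With theta = 3/4, sigma = 7/5, x_0 = -3/5:
  E[X_t] = -3/5 * exp(-3/4 t) = -3*exp(-3*t/4)/5
  Var(X_t) = (7/5)^2 * (1 - exp(-2*3/4 t)) / (2 * 3/4) = 98/75 - 98*exp(-3*t/2)/75.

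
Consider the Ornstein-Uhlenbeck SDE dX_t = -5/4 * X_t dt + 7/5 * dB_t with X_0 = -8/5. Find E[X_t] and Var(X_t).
E[X_t] = -8*exp(-5*t/4)/5; Var(X_t) = 98/125 - 98*exp(-5*t/2)/125

The OU SDE dX = -theta X dt + sigma dB admits the integrating factor exp(theta t): d(exp(theta t) X_t) = sigma exp(theta t) dB_t. Integrating from 0 to t:
  X_t = x_0 * exp(-theta t) + sigma * int_0^t exp(-theta (t-s)) dB_s.
The Itô integral has mean 0 and (by the Itô isometry) variance sigma^2 * int_0^t exp(-2 theta (t - s)) ds = sigma^2 * (1 - exp(-2 theta t)) / (2 theta).
With theta = 5/4, sigma = 7/5, x_0 = -8/5:
  E[X_t] = -8/5 * exp(-5/4 t) = -8*exp(-5*t/4)/5
  Var(X_t) = (7/5)^2 * (1 - exp(-2*5/4 t)) / (2 * 5/4) = 98/125 - 98*exp(-5*t/2)/125.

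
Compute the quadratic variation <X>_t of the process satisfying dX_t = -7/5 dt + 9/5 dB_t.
<X>_t = 81*t/25

For an Itô process dX_t = a(t) dt + b(t) dB_t, the quadratic variation is <X>_t = int_0^t b(s)^2 ds (the drift term does not contribute). Here b(s) = 9/5, so
  b(s)^2 = 81/25.
Integrating from 0 to t:
  <X>_t = int_0^t (81/25) ds = 81*t/25.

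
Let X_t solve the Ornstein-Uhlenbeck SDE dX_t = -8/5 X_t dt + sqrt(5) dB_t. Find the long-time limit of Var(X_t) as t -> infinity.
lim Var(X_t) = 25/16

The OU SDE dX = -theta X dt + sigma dB admits the integrating factor exp(theta t): d(exp(theta t) X_t) = sigma exp(theta t) dB_t. Integrating from 0 to t gives X_t = x_0 * exp(-theta t) + sigma * int_0^t exp(-theta (t-s)) dB_s for any initial x_0. The Itô integral has variance (by the Itô isometry) sigma^2 * int_0^t exp(-2 theta (t - s)) ds = sigma^2 * (1 - exp(-2 theta t)) / (2 theta), independent of x_0.
With theta = 8/5, sigma = sqrt(5):
  Var(X_t) = (sqrt(5))^2 * (1 - exp(-2*8/5 t)) / (2 * 8/5) = 25/16 - 25*exp(-16*t/5)/16.
As t -> infinity, exp(-2*8/5 t) -> 0, so the stationary variance is sigma^2 / (2 theta) = 25/16.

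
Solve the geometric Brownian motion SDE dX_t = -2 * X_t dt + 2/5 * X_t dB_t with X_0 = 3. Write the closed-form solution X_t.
X_t = 3 * exp((-52/25) * t + (2/5) * B_t)

For GBM dX = mu X dt + sigma X dB with X_0 = x_0, apply Itô to Y = log X: dY = (mu - sigma^2/2) dt + sigma dB, so Y_t = log(x_0) + (mu - sigma^2/2) t + sigma B_t and hence X_t = x_0 * exp((mu - sigma^2/2) t + sigma B_t).
With mu = -2, sigma = 2/5, x_0 = 3, this gives:
  X_t = 3 * exp((-52/25) * t + (2/5) * B_t).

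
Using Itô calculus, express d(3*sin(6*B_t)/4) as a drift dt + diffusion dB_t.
d(3*sin(6*B_t)/4) = (-27*sin(6*B_t)/2) dt + (9*cos(6*B_t)/2) dB_t

Itô's formula for f(B_t) gives d f(B_t) = f'(B_t) dB_t + (1/2) f''(B_t) dt. Compute derivatives of f(x) = 3*sin(6*x)/4:
  f'(x)  = 9*cos(6*x)/2
  f''(x) = -27*sin(6*x)
Substitute x = B_t and multiply the f'' term by 1/2:
  drift     = (1/2) * (-27*sin(6*x)) evaluated at B_t = -27*sin(6*B_t)/2
  diffusion = (9*cos(6*x)/2) evaluated at B_t = 9*cos(6*B_t)/2
Therefore d(3*sin(6*B_t)/4) = (-27*sin(6*B_t)/2) dt + (9*cos(6*B_t)/2) dB_t.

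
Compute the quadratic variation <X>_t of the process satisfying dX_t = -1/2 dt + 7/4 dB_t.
<X>_t = 49*t/16

For an Itô process dX_t = a(t) dt + b(t) dB_t, the quadratic variation is <X>_t = int_0^t b(s)^2 ds (the drift term does not contribute). Here b(s) = 7/4, so
  b(s)^2 = 49/16.
Integrating from 0 to t:
  <X>_t = int_0^t (49/16) ds = 49*t/16.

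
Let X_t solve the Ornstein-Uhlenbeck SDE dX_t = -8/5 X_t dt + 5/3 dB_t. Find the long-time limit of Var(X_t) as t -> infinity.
lim Var(X_t) = 125/144

The OU SDE dX = -theta X dt + sigma dB admits the integrating factor exp(theta t): d(exp(theta t) X_t) = sigma exp(theta t) dB_t. Integrating from 0 to t gives X_t = x_0 * exp(-theta t) + sigma * int_0^t exp(-theta (t-s)) dB_s for any initial x_0. The Itô integral has variance (by the Itô isometry) sigma^2 * int_0^t exp(-2 theta (t - s)) ds = sigma^2 * (1 - exp(-2 theta t)) / (2 theta), independent of x_0.
With theta = 8/5, sigma = 5/3:
  Var(X_t) = (5/3)^2 * (1 - exp(-2*8/5 t)) / (2 * 8/5) = 125/144 - 125*exp(-16*t/5)/144.
As t -> infinity, exp(-2*8/5 t) -> 0, so the stationary variance is sigma^2 / (2 theta) = 125/144.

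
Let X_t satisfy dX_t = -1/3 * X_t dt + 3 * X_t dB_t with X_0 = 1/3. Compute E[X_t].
E[X_t] = exp(-t/3)/3

For GBM dX = mu X dt + sigma X dB with X_0 = x_0, apply Itô to Y = log X: dY = (mu - sigma^2/2) dt + sigma dB, so Y_t = log(x_0) + (mu - sigma^2/2) t + sigma B_t and hence X_t = x_0 * exp((mu - sigma^2/2) t + sigma B_t).
With mu = -1/3, sigma = 3, x_0 = 1/3, this gives:
  X_t = 1/3 * exp((-29/6) * t + (3) * B_t).
Since sigma*B_t ~ Normal(0, sigma^2 t), E[exp(sigma*B_t)] = exp(sigma^2 t / 2); so E[X_t] = x_0 * exp((mu - sigma^2/2) t) * exp(sigma^2 t / 2) = x_0 * exp(mu t) = exp(-t/3)/3.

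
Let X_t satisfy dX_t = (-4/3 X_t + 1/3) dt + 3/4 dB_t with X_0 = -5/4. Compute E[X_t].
E[X_t] = 1/4 - 3*exp(-4*t/3)/2

Taking expectations and using E[dB_t] = 0, the mean m(t) = E[X_t] satisfies the ODE m'(t) = a m(t) + b with m(0) = x_0. With a = -4/3, b = 1/3, x_0 = -5/4, the solution is
  m(t) = x_0 * exp(a t) + (b/a) * (exp(a t) - 1)
       = (-5/4) * exp((-4/3) t) + ((1/3)/(-4/3)) * (exp((-4/3) t) - 1)
       = 1/4 - 3*exp(-4*t/3)/2.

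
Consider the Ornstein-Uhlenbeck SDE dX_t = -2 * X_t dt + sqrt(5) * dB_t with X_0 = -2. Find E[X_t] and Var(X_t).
E[X_t] = -2*exp(-2*t); Var(X_t) = 5/4 - 5*exp(-4*t)/4

The OU SDE dX = -theta X dt + sigma dB admits the integrating factor exp(theta t): d(exp(theta t) X_t) = sigma exp(theta t) dB_t. Integrating from 0 to t:
  X_t = x_0 * exp(-theta t) + sigma * int_0^t exp(-theta (t-s)) dB_s.
The Itô integral has mean 0 and (by the Itô isometry) variance sigma^2 * int_0^t exp(-2 theta (t - s)) ds = sigma^2 * (1 - exp(-2 theta t)) / (2 theta).
With theta = 2, sigma = sqrt(5), x_0 = -2:
  E[X_t] = -2 * exp(-2 t) = -2*exp(-2*t)
  Var(X_t) = (sqrt(5))^2 * (1 - exp(-2*2 t)) / (2 * 2) = 5/4 - 5*exp(-4*t)/4.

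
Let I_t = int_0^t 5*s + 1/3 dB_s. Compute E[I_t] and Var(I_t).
E[I_t] = 0; Var(I_t) = t*(75*t^2 + 15*t + 1)/9

The Itô integral of a deterministic integrand f(s) has mean 0 because each increment f(s) * (B_{s+ds} - B_s) has mean 0. By the Itô isometry:
  Var( int_0^t f(s) dB_s ) = E[ (int_0^t f(s) dB_s)^2 ] = int_0^t f(s)^2 ds.
Here f(s) = 5*s + 1/3, so f(s)^2 = (15*s + 1)^2/9. Integrate:
  int_0^t ((15*s + 1)^2/9) ds = t*(75*t^2 + 15*t + 1)/9.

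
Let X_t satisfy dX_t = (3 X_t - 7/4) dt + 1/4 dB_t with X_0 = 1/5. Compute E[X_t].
E[X_t] = 7/12 - 23*exp(3*t)/60

Taking expectations and using E[dB_t] = 0, the mean m(t) = E[X_t] satisfies the ODE m'(t) = a m(t) + b with m(0) = x_0. With a = 3, b = -7/4, x_0 = 1/5, the solution is
  m(t) = x_0 * exp(a t) + (b/a) * (exp(a t) - 1)
       = (1/5) * exp(3 t) + ((-7/4)/3) * (exp(3 t) - 1)
       = 7/12 - 23*exp(3*t)/60.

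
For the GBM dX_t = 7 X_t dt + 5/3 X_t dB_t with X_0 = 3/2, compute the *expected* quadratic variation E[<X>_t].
E[<X>_t] = 225*exp(151*t/9)/604 - 225/604

<X>_t = int_0^t ((5/3) * X_s)^2 ds. Taking expectation inside the integral: E[<X>_t] = (5/3)^2 * int_0^t E[X_s^2] ds. For GBM, E[X_s^2] = x_0^2 * exp((2 mu + sigma^2) s). Integrating:
  E[<X>_t] = (5/3)^2 * (3/2)^2 * (exp((2*7 + (5/3)^2) t) - 1) / (2*7 + (5/3)^2)
           = (5/3)^2 * (3/2)^2 * (exp((151/9) t) - 1) / (151/9) = 225*exp(151*t/9)/604 - 225/604.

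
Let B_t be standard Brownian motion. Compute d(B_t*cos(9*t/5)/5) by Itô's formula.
d(B_t*cos(9*t/5)/5) = (-9*B_t*sin(9*t/5)/25) dt + (cos(9*t/5)/5) dB_t

Itô's formula for f(t, x): d f(t, B_t) = (f_t + (1/2) f_xx) dt + f_x dB_t. Compute partials of f(t, x) = x*cos(9*t/5)/5:
  f_t(t,x)  = -9*x*sin(9*t/5)/25
  f_x(t,x)  = cos(9*t/5)/5
  f_xx(t,x) = 0
Assemble drift = f_t + (1/2) f_xx = -9*x*sin(9*t/5)/25 and diffusion = f_x = cos(9*t/5)/5. Substituting x = B_t:
  d(B_t*cos(9*t/5)/5) = (-9*B_t*sin(9*t/5)/25) dt + (cos(9*t/5)/5) dB_t.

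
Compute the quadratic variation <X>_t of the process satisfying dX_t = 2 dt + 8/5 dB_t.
<X>_t = 64*t/25

For an Itô process dX_t = a(t) dt + b(t) dB_t, the quadratic variation is <X>_t = int_0^t b(s)^2 ds (the drift term does not contribute). Here b(s) = 8/5, so
  b(s)^2 = 64/25.
Integrating from 0 to t:
  <X>_t = int_0^t (64/25) ds = 64*t/25.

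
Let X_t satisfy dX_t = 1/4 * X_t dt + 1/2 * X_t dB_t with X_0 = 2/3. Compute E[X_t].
E[X_t] = 2*exp(t/4)/3

For GBM dX = mu X dt + sigma X dB with X_0 = x_0, apply Itô to Y = log X: dY = (mu - sigma^2/2) dt + sigma dB, so Y_t = log(x_0) + (mu - sigma^2/2) t + sigma B_t and hence X_t = x_0 * exp((mu - sigma^2/2) t + sigma B_t).
With mu = 1/4, sigma = 1/2, x_0 = 2/3, this gives:
  X_t = 2/3 * exp((1/8) * t + (1/2) * B_t).
Since sigma*B_t ~ Normal(0, sigma^2 t), E[exp(sigma*B_t)] = exp(sigma^2 t / 2); so E[X_t] = x_0 * exp((mu - sigma^2/2) t) * exp(sigma^2 t / 2) = x_0 * exp(mu t) = 2*exp(t/4)/3.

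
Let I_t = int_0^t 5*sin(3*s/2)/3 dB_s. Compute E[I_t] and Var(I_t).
E[I_t] = 0; Var(I_t) = 25*t/18 - 25*sin(3*t)/54

The Itô integral of a deterministic integrand f(s) has mean 0 because each increment f(s) * (B_{s+ds} - B_s) has mean 0. By the Itô isometry:
  Var( int_0^t f(s) dB_s ) = E[ (int_0^t f(s) dB_s)^2 ] = int_0^t f(s)^2 ds.
Here f(s) = 5*sin(3*s/2)/3, so f(s)^2 = 25*sin(3*s/2)^2/9. Integrate:
  int_0^t (25*sin(3*s/2)^2/9) ds = 25*t/18 - 25*sin(3*t)/54.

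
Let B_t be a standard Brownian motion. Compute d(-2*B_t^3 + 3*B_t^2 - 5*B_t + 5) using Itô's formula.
d(-2*B_t^3 + 3*B_t^2 - 5*B_t + 5) = (3 - 6*B_t) dt + (-6*B_t^2 + 6*B_t - 5) dB_t

Itô's formula for f(B_t) gives d f(B_t) = f'(B_t) dB_t + (1/2) f''(B_t) dt. Compute derivatives of f(x) = -2*x^3 + 3*x^2 - 5*x + 5:
  f'(x)  = -6*x^2 + 6*x - 5
  f''(x) = 6 - 12*x
Substitute x = B_t and multiply the f'' term by 1/2:
  drift     = (1/2) * (6 - 12*x) evaluated at B_t = 3 - 6*B_t
  diffusion = (-6*x^2 + 6*x - 5) evaluated at B_t = -6*B_t^2 + 6*B_t - 5
Therefore d(-2*B_t^3 + 3*B_t^2 - 5*B_t + 5) = (3 - 6*B_t) dt + (-6*B_t^2 + 6*B_t - 5) dB_t.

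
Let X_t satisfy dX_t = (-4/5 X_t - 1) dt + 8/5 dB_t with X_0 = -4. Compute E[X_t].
E[X_t] = -5/4 - 11*exp(-4*t/5)/4

Taking expectations and using E[dB_t] = 0, the mean m(t) = E[X_t] satisfies the ODE m'(t) = a m(t) + b with m(0) = x_0. With a = -4/5, b = -1, x_0 = -4, the solution is
  m(t) = x_0 * exp(a t) + (b/a) * (exp(a t) - 1)
       = (-4) * exp((-4/5) t) + ((-1)/(-4/5)) * (exp((-4/5) t) - 1)
       = -5/4 - 11*exp(-4*t/5)/4.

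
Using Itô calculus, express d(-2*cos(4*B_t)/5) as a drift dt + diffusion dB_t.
d(-2*cos(4*B_t)/5) = (16*cos(4*B_t)/5) dt + (8*sin(4*B_t)/5) dB_t

Itô's formula for f(B_t) gives d f(B_t) = f'(B_t) dB_t + (1/2) f''(B_t) dt. Compute derivatives of f(x) = -2*cos(4*x)/5:
  f'(x)  = 8*sin(4*x)/5
  f''(x) = 32*cos(4*x)/5
Substitute x = B_t and multiply the f'' term by 1/2:
  drift     = (1/2) * (32*cos(4*x)/5) evaluated at B_t = 16*cos(4*B_t)/5
  diffusion = (8*sin(4*x)/5) evaluated at B_t = 8*sin(4*B_t)/5
Therefore d(-2*cos(4*B_t)/5) = (16*cos(4*B_t)/5) dt + (8*sin(4*B_t)/5) dB_t.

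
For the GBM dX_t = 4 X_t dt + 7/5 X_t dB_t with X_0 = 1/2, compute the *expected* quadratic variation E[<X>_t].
E[<X>_t] = 49*exp(249*t/25)/996 - 49/996

<X>_t = int_0^t ((7/5) * X_s)^2 ds. Taking expectation inside the integral: E[<X>_t] = (7/5)^2 * int_0^t E[X_s^2] ds. For GBM, E[X_s^2] = x_0^2 * exp((2 mu + sigma^2) s). Integrating:
  E[<X>_t] = (7/5)^2 * (1/2)^2 * (exp((2*4 + (7/5)^2) t) - 1) / (2*4 + (7/5)^2)
           = (7/5)^2 * (1/2)^2 * (exp((249/25) t) - 1) / (249/25) = 49*exp(249*t/25)/996 - 49/996.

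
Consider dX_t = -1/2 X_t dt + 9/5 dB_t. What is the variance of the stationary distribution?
lim Var(X_t) = 81/25

The OU SDE dX = -theta X dt + sigma dB admits the integrating factor exp(theta t): d(exp(theta t) X_t) = sigma exp(theta t) dB_t. Integrating from 0 to t gives X_t = x_0 * exp(-theta t) + sigma * int_0^t exp(-theta (t-s)) dB_s for any initial x_0. The Itô integral has variance (by the Itô isometry) sigma^2 * int_0^t exp(-2 theta (t - s)) ds = sigma^2 * (1 - exp(-2 theta t)) / (2 theta), independent of x_0.
With theta = 1/2, sigma = 9/5:
  Var(X_t) = (9/5)^2 * (1 - exp(-2*1/2 t)) / (2 * 1/2) = 81/25 - 81*exp(-t)/25.
As t -> infinity, exp(-2*1/2 t) -> 0, so the stationary variance is sigma^2 / (2 theta) = 81/25.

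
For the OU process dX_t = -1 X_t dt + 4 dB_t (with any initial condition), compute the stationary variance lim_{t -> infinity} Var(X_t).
lim Var(X_t) = 8

The OU SDE dX = -theta X dt + sigma dB admits the integrating factor exp(theta t): d(exp(theta t) X_t) = sigma exp(theta t) dB_t. Integrating from 0 to t gives X_t = x_0 * exp(-theta t) + sigma * int_0^t exp(-theta (t-s)) dB_s for any initial x_0. The Itô integral has variance (by the Itô isometry) sigma^2 * int_0^t exp(-2 theta (t - s)) ds = sigma^2 * (1 - exp(-2 theta t)) / (2 theta), independent of x_0.
With theta = 1, sigma = 4:
  Var(X_t) = (4)^2 * (1 - exp(-2*1 t)) / (2 * 1) = 8 - 8*exp(-2*t).
As t -> infinity, exp(-2*1 t) -> 0, so the stationary variance is sigma^2 / (2 theta) = 8.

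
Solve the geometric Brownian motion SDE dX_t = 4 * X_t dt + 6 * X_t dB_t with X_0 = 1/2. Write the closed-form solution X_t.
X_t = 1/2 * exp((-14) * t + (6) * B_t)

For GBM dX = mu X dt + sigma X dB with X_0 = x_0, apply Itô to Y = log X: dY = (mu - sigma^2/2) dt + sigma dB, so Y_t = log(x_0) + (mu - sigma^2/2) t + sigma B_t and hence X_t = x_0 * exp((mu - sigma^2/2) t + sigma B_t).
With mu = 4, sigma = 6, x_0 = 1/2, this gives:
  X_t = 1/2 * exp((-14) * t + (6) * B_t).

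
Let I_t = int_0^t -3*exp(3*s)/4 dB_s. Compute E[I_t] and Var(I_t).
E[I_t] = 0; Var(I_t) = 3*exp(6*t)/32 - 3/32

The Itô integral of a deterministic integrand f(s) has mean 0 because each increment f(s) * (B_{s+ds} - B_s) has mean 0. By the Itô isometry:
  Var( int_0^t f(s) dB_s ) = E[ (int_0^t f(s) dB_s)^2 ] = int_0^t f(s)^2 ds.
Here f(s) = -3*exp(3*s)/4, so f(s)^2 = 9*exp(6*s)/16. Integrate:
  int_0^t (9*exp(6*s)/16) ds = 3*exp(6*t)/32 - 3/32.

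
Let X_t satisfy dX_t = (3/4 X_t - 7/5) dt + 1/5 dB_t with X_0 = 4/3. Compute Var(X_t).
Var(X_t) = 2*exp(3*t/2)/75 - 2/75

The variance V(t) = Var(X_t) satisfies V'(t) = 2 a V(t) + c^2 with V(0) = 0 (drift coefficient is linear in X, diffusion is constant). With a = 3/4, c = 1/5, the solution is
  V(t) = (c^2 / (2 a)) * (exp(2 a t) - 1)
       = ((1/5)^2 / (2*(3/4))) * (exp((3/2) t) - 1)
       = 2*exp(3*t/2)/75 - 2/75.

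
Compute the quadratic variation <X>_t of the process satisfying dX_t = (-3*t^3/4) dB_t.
<X>_t = 9*t^7/112

For an Itô process dX_t = a(t) dt + b(t) dB_t, the quadratic variation is <X>_t = int_0^t b(s)^2 ds (the drift term does not contribute). Here b(s) = -3*s^3/4, so
  b(s)^2 = 9*s^6/16.
Integrating from 0 to t:
  <X>_t = int_0^t (9*s^6/16) ds = 9*t^7/112.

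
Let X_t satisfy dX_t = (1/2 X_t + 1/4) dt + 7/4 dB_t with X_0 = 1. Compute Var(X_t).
Var(X_t) = 49*exp(t)/16 - 49/16

The variance V(t) = Var(X_t) satisfies V'(t) = 2 a V(t) + c^2 with V(0) = 0 (drift coefficient is linear in X, diffusion is constant). With a = 1/2, c = 7/4, the solution is
  V(t) = (c^2 / (2 a)) * (exp(2 a t) - 1)
       = ((7/4)^2 / (2*(1/2))) * (exp(1 t) - 1)
       = 49*exp(t)/16 - 49/16.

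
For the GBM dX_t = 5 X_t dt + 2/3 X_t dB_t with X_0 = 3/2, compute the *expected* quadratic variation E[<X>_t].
E[<X>_t] = 9*exp(94*t/9)/94 - 9/94

<X>_t = int_0^t ((2/3) * X_s)^2 ds. Taking expectation inside the integral: E[<X>_t] = (2/3)^2 * int_0^t E[X_s^2] ds. For GBM, E[X_s^2] = x_0^2 * exp((2 mu + sigma^2) s). Integrating:
  E[<X>_t] = (2/3)^2 * (3/2)^2 * (exp((2*5 + (2/3)^2) t) - 1) / (2*5 + (2/3)^2)
           = (2/3)^2 * (3/2)^2 * (exp((94/9) t) - 1) / (94/9) = 9*exp(94*t/9)/94 - 9/94.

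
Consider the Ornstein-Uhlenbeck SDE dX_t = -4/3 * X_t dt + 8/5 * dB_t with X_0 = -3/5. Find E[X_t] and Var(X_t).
E[X_t] = -3*exp(-4*t/3)/5; Var(X_t) = 24/25 - 24*exp(-8*t/3)/25

The OU SDE dX = -theta X dt + sigma dB admits the integrating factor exp(theta t): d(exp(theta t) X_t) = sigma exp(theta t) dB_t. Integrating from 0 to t:
  X_t = x_0 * exp(-theta t) + sigma * int_0^t exp(-theta (t-s)) dB_s.
The Itô integral has mean 0 and (by the Itô isometry) variance sigma^2 * int_0^t exp(-2 theta (t - s)) ds = sigma^2 * (1 - exp(-2 theta t)) / (2 theta).
With theta = 4/3, sigma = 8/5, x_0 = -3/5:
  E[X_t] = -3/5 * exp(-4/3 t) = -3*exp(-4*t/3)/5
  Var(X_t) = (8/5)^2 * (1 - exp(-2*4/3 t)) / (2 * 4/3) = 24/25 - 24*exp(-8*t/3)/25.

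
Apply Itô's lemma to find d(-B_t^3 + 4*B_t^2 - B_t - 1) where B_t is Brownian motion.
d(-B_t^3 + 4*B_t^2 - B_t - 1) = (4 - 3*B_t) dt + (-3*B_t^2 + 8*B_t - 1) dB_t

Itô's formula for f(B_t) gives d f(B_t) = f'(B_t) dB_t + (1/2) f''(B_t) dt. Compute derivatives of f(x) = -x^3 + 4*x^2 - x - 1:
  f'(x)  = -3*x^2 + 8*x - 1
  f''(x) = 8 - 6*x
Substitute x = B_t and multiply the f'' term by 1/2:
  drift     = (1/2) * (8 - 6*x) evaluated at B_t = 4 - 3*B_t
  diffusion = (-3*x^2 + 8*x - 1) evaluated at B_t = -3*B_t^2 + 8*B_t - 1
Therefore d(-B_t^3 + 4*B_t^2 - B_t - 1) = (4 - 3*B_t) dt + (-3*B_t^2 + 8*B_t - 1) dB_t.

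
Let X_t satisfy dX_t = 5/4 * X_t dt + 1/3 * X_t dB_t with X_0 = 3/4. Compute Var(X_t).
Var(X_t) = 9*(exp(t/9) - 1)*exp(5*t/2)/16

For GBM dX = mu X dt + sigma X dB with X_0 = x_0, apply Itô to Y = log X: dY = (mu - sigma^2/2) dt + sigma dB, so Y_t = log(x_0) + (mu - sigma^2/2) t + sigma B_t and hence X_t = x_0 * exp((mu - sigma^2/2) t + sigma B_t).
With mu = 5/4, sigma = 1/3, x_0 = 3/4, this gives:
  X_t = 3/4 * exp((43/36) * t + (1/3) * B_t).
Since sigma*B_t ~ Normal(0, sigma^2 t), E[exp(sigma*B_t)] = exp(sigma^2 t / 2); so E[X_t] = x_0 * exp((mu - sigma^2/2) t) * exp(sigma^2 t / 2) = x_0 * exp(mu t) = 3*exp(5*t/4)/4.
Var(X_t) = E[X_t^2] - (E[X_t])^2 = x_0^2 * exp(2 mu t) * (exp(sigma^2 t) - 1) = 9*(exp(t/9) - 1)*exp(5*t/2)/16.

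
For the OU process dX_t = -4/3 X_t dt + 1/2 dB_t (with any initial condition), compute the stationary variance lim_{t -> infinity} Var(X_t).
lim Var(X_t) = 3/32

The OU SDE dX = -theta X dt + sigma dB admits the integrating factor exp(theta t): d(exp(theta t) X_t) = sigma exp(theta t) dB_t. Integrating from 0 to t gives X_t = x_0 * exp(-theta t) + sigma * int_0^t exp(-theta (t-s)) dB_s for any initial x_0. The Itô integral has variance (by the Itô isometry) sigma^2 * int_0^t exp(-2 theta (t - s)) ds = sigma^2 * (1 - exp(-2 theta t)) / (2 theta), independent of x_0.
With theta = 4/3, sigma = 1/2:
  Var(X_t) = (1/2)^2 * (1 - exp(-2*4/3 t)) / (2 * 4/3) = 3/32 - 3*exp(-8*t/3)/32.
As t -> infinity, exp(-2*4/3 t) -> 0, so the stationary variance is sigma^2 / (2 theta) = 3/32.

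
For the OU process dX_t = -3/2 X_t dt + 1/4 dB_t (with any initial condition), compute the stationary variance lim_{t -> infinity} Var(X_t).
lim Var(X_t) = 1/48

The OU SDE dX = -theta X dt + sigma dB admits the integrating factor exp(theta t): d(exp(theta t) X_t) = sigma exp(theta t) dB_t. Integrating from 0 to t gives X_t = x_0 * exp(-theta t) + sigma * int_0^t exp(-theta (t-s)) dB_s for any initial x_0. The Itô integral has variance (by the Itô isometry) sigma^2 * int_0^t exp(-2 theta (t - s)) ds = sigma^2 * (1 - exp(-2 theta t)) / (2 theta), independent of x_0.
With theta = 3/2, sigma = 1/4:
  Var(X_t) = (1/4)^2 * (1 - exp(-2*3/2 t)) / (2 * 3/2) = 1/48 - exp(-3*t)/48.
As t -> infinity, exp(-2*3/2 t) -> 0, so the stationary variance is sigma^2 / (2 theta) = 1/48.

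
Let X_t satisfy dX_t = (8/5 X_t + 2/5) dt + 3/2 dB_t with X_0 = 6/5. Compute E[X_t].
E[X_t] = 29*exp(8*t/5)/20 - 1/4

Taking expectations and using E[dB_t] = 0, the mean m(t) = E[X_t] satisfies the ODE m'(t) = a m(t) + b with m(0) = x_0. With a = 8/5, b = 2/5, x_0 = 6/5, the solution is
  m(t) = x_0 * exp(a t) + (b/a) * (exp(a t) - 1)
       = (6/5) * exp((8/5) t) + ((2/5)/(8/5)) * (exp((8/5) t) - 1)
       = 29*exp(8*t/5)/20 - 1/4.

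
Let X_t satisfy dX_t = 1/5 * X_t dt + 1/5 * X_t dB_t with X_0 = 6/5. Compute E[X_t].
E[X_t] = 6*exp(t/5)/5

For GBM dX = mu X dt + sigma X dB with X_0 = x_0, apply Itô to Y = log X: dY = (mu - sigma^2/2) dt + sigma dB, so Y_t = log(x_0) + (mu - sigma^2/2) t + sigma B_t and hence X_t = x_0 * exp((mu - sigma^2/2) t + sigma B_t).
With mu = 1/5, sigma = 1/5, x_0 = 6/5, this gives:
  X_t = 6/5 * exp((9/50) * t + (1/5) * B_t).
Since sigma*B_t ~ Normal(0, sigma^2 t), E[exp(sigma*B_t)] = exp(sigma^2 t / 2); so E[X_t] = x_0 * exp((mu - sigma^2/2) t) * exp(sigma^2 t / 2) = x_0 * exp(mu t) = 6*exp(t/5)/5.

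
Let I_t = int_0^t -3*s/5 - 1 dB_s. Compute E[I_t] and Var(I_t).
E[I_t] = 0; Var(I_t) = t*(3*t^2 + 15*t + 25)/25

The Itô integral of a deterministic integrand f(s) has mean 0 because each increment f(s) * (B_{s+ds} - B_s) has mean 0. By the Itô isometry:
  Var( int_0^t f(s) dB_s ) = E[ (int_0^t f(s) dB_s)^2 ] = int_0^t f(s)^2 ds.
Here f(s) = -3*s/5 - 1, so f(s)^2 = (3*s + 5)^2/25. Integrate:
  int_0^t ((3*s + 5)^2/25) ds = t*(3*t^2 + 15*t + 25)/25.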